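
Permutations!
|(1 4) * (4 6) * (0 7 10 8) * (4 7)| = |(0 4 1 6 7 10 8)| = 7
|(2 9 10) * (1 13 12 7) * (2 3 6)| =|(1 13 12 7)(2 9 10 3 6)| =20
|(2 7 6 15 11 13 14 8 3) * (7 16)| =10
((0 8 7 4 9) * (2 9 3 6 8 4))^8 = [0, 1, 2, 3, 4, 5, 6, 7, 8, 9] = (9)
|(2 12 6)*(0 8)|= 6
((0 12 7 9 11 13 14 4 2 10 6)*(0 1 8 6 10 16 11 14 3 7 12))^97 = (1 8 6)(2 14 7 13 16 4 9 3 11) = [0, 8, 14, 11, 9, 5, 1, 13, 6, 3, 10, 2, 12, 16, 7, 15, 4]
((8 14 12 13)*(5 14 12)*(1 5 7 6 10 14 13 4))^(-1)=(1 4 12 8 13 5)(6 7 14 10)=[0, 4, 2, 3, 12, 1, 7, 14, 13, 9, 6, 11, 8, 5, 10]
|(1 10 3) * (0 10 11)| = |(0 10 3 1 11)| = 5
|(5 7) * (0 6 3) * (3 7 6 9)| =3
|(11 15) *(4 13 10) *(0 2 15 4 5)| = |(0 2 15 11 4 13 10 5)| = 8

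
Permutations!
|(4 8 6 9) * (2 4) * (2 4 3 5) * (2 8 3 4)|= |(2 4 3 5 8 6 9)|= 7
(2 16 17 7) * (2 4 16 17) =[0, 1, 17, 3, 16, 5, 6, 4, 8, 9, 10, 11, 12, 13, 14, 15, 2, 7] =(2 17 7 4 16)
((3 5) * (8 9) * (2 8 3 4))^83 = [0, 1, 4, 9, 5, 3, 6, 7, 2, 8] = (2 4 5 3 9 8)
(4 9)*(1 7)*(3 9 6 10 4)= (1 7)(3 9)(4 6 10)= [0, 7, 2, 9, 6, 5, 10, 1, 8, 3, 4]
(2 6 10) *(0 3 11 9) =(0 3 11 9)(2 6 10) =[3, 1, 6, 11, 4, 5, 10, 7, 8, 0, 2, 9]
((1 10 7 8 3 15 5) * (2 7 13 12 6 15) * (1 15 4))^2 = (15)(1 13 6)(2 8)(3 7)(4 10 12) = [0, 13, 8, 7, 10, 5, 1, 3, 2, 9, 12, 11, 4, 6, 14, 15]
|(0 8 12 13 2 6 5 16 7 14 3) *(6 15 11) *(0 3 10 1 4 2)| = 44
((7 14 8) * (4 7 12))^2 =(4 14 12 7 8) =[0, 1, 2, 3, 14, 5, 6, 8, 4, 9, 10, 11, 7, 13, 12]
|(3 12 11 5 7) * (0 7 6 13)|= |(0 7 3 12 11 5 6 13)|= 8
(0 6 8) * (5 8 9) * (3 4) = (0 6 9 5 8)(3 4) = [6, 1, 2, 4, 3, 8, 9, 7, 0, 5]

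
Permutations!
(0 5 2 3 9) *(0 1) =(0 5 2 3 9 1) =[5, 0, 3, 9, 4, 2, 6, 7, 8, 1]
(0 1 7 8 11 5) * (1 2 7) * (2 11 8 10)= (0 11 5)(2 7 10)= [11, 1, 7, 3, 4, 0, 6, 10, 8, 9, 2, 5]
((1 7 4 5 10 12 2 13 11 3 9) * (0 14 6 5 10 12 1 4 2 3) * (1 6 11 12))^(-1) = (0 11 14)(1 5 6 10 4 9 3 12 13 2 7) = [11, 5, 7, 12, 9, 6, 10, 1, 8, 3, 4, 14, 13, 2, 0]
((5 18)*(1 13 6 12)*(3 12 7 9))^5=[0, 3, 2, 7, 4, 18, 1, 13, 8, 6, 10, 11, 9, 12, 14, 15, 16, 17, 5]=(1 3 7 13 12 9 6)(5 18)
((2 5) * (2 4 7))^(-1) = (2 7 4 5) = [0, 1, 7, 3, 5, 2, 6, 4]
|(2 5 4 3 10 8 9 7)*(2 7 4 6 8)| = |(2 5 6 8 9 4 3 10)| = 8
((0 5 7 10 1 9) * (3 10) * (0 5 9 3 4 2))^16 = (0 4 5)(1 3 10)(2 7 9) = [4, 3, 7, 10, 5, 0, 6, 9, 8, 2, 1]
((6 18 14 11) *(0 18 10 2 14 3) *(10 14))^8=(0 3 18)(6 11 14)=[3, 1, 2, 18, 4, 5, 11, 7, 8, 9, 10, 14, 12, 13, 6, 15, 16, 17, 0]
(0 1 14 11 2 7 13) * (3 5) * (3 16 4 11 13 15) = [1, 14, 7, 5, 11, 16, 6, 15, 8, 9, 10, 2, 12, 0, 13, 3, 4] = (0 1 14 13)(2 7 15 3 5 16 4 11)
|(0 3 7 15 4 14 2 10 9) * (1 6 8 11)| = 36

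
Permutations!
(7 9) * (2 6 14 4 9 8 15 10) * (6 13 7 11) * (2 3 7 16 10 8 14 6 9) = (2 13 16 10 3 7 14 4)(8 15)(9 11) = [0, 1, 13, 7, 2, 5, 6, 14, 15, 11, 3, 9, 12, 16, 4, 8, 10]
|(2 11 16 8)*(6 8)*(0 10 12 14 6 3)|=|(0 10 12 14 6 8 2 11 16 3)|=10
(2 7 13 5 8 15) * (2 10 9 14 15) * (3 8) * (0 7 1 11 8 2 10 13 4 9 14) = (0 7 4 9)(1 11 8 10 14 15 13 5 3 2) = [7, 11, 1, 2, 9, 3, 6, 4, 10, 0, 14, 8, 12, 5, 15, 13]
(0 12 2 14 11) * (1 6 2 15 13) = (0 12 15 13 1 6 2 14 11) = [12, 6, 14, 3, 4, 5, 2, 7, 8, 9, 10, 0, 15, 1, 11, 13]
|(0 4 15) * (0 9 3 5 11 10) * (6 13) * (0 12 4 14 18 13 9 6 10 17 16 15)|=56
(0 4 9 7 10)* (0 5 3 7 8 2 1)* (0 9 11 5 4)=[0, 9, 1, 7, 11, 3, 6, 10, 2, 8, 4, 5]=(1 9 8 2)(3 7 10 4 11 5)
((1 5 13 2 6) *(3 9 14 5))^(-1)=(1 6 2 13 5 14 9 3)=[0, 6, 13, 1, 4, 14, 2, 7, 8, 3, 10, 11, 12, 5, 9]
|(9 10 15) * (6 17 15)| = |(6 17 15 9 10)| = 5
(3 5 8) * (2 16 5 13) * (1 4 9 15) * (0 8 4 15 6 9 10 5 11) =(0 8 3 13 2 16 11)(1 15)(4 10 5)(6 9) =[8, 15, 16, 13, 10, 4, 9, 7, 3, 6, 5, 0, 12, 2, 14, 1, 11]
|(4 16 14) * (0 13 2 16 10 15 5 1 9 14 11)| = 35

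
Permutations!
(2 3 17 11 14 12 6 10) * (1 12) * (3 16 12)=(1 3 17 11 14)(2 16 12 6 10)=[0, 3, 16, 17, 4, 5, 10, 7, 8, 9, 2, 14, 6, 13, 1, 15, 12, 11]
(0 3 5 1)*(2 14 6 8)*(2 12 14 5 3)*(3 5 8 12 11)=(0 2 8 11 3 5 1)(6 12 14)=[2, 0, 8, 5, 4, 1, 12, 7, 11, 9, 10, 3, 14, 13, 6]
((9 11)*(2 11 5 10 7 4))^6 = (2 4 7 10 5 9 11) = [0, 1, 4, 3, 7, 9, 6, 10, 8, 11, 5, 2]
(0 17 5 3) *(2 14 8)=[17, 1, 14, 0, 4, 3, 6, 7, 2, 9, 10, 11, 12, 13, 8, 15, 16, 5]=(0 17 5 3)(2 14 8)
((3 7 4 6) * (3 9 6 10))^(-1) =(3 10 4 7)(6 9) =[0, 1, 2, 10, 7, 5, 9, 3, 8, 6, 4]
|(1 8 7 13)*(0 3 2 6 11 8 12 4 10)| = |(0 3 2 6 11 8 7 13 1 12 4 10)| = 12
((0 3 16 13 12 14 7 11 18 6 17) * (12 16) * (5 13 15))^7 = (0 6 11 14 3 17 18 7 12)(5 15 16 13) = [6, 1, 2, 17, 4, 15, 11, 12, 8, 9, 10, 14, 0, 5, 3, 16, 13, 18, 7]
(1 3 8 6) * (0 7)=(0 7)(1 3 8 6)=[7, 3, 2, 8, 4, 5, 1, 0, 6]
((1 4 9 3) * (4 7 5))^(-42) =[0, 1, 2, 3, 4, 5, 6, 7, 8, 9] =(9)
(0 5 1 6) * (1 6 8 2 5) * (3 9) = (0 1 8 2 5 6)(3 9) = [1, 8, 5, 9, 4, 6, 0, 7, 2, 3]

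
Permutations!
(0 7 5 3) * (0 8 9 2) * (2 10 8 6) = (0 7 5 3 6 2)(8 9 10) = [7, 1, 0, 6, 4, 3, 2, 5, 9, 10, 8]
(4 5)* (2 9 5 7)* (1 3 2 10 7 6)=(1 3 2 9 5 4 6)(7 10)=[0, 3, 9, 2, 6, 4, 1, 10, 8, 5, 7]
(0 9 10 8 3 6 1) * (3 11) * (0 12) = (0 9 10 8 11 3 6 1 12) = [9, 12, 2, 6, 4, 5, 1, 7, 11, 10, 8, 3, 0]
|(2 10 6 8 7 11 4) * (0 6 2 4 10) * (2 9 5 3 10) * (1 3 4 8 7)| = 35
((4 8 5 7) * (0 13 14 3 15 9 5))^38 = [4, 1, 2, 13, 5, 15, 6, 9, 7, 3, 10, 11, 12, 8, 0, 14] = (0 4 5 15 14)(3 13 8 7 9)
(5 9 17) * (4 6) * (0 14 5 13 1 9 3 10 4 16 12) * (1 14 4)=(0 4 6 16 12)(1 9 17 13 14 5 3 10)=[4, 9, 2, 10, 6, 3, 16, 7, 8, 17, 1, 11, 0, 14, 5, 15, 12, 13]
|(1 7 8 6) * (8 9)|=5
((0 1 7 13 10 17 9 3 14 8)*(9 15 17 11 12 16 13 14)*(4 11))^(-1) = (0 8 14 7 1)(3 9)(4 10 13 16 12 11)(15 17) = [8, 0, 2, 9, 10, 5, 6, 1, 14, 3, 13, 4, 11, 16, 7, 17, 12, 15]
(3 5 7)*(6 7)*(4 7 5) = (3 4 7)(5 6) = [0, 1, 2, 4, 7, 6, 5, 3]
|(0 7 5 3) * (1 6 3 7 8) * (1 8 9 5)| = 7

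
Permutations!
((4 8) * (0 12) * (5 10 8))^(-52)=(12)=[0, 1, 2, 3, 4, 5, 6, 7, 8, 9, 10, 11, 12]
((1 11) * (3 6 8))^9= (1 11)= [0, 11, 2, 3, 4, 5, 6, 7, 8, 9, 10, 1]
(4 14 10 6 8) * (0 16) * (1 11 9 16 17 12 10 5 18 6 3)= (0 17 12 10 3 1 11 9 16)(4 14 5 18 6 8)= [17, 11, 2, 1, 14, 18, 8, 7, 4, 16, 3, 9, 10, 13, 5, 15, 0, 12, 6]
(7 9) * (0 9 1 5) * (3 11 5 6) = [9, 6, 2, 11, 4, 0, 3, 1, 8, 7, 10, 5] = (0 9 7 1 6 3 11 5)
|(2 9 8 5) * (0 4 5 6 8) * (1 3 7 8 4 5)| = 12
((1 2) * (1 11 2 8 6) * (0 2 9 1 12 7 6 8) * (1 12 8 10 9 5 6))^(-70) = (0 9 5 1 10 11 7 8 2 12 6) = [9, 10, 12, 3, 4, 1, 0, 8, 2, 5, 11, 7, 6]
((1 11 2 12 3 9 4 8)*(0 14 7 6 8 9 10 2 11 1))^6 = (0 14 7 6 8)(2 3)(10 12) = [14, 1, 3, 2, 4, 5, 8, 6, 0, 9, 12, 11, 10, 13, 7]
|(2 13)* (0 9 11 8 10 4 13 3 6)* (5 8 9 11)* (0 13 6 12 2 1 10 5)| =30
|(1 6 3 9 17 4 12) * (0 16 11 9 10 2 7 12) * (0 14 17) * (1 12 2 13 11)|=18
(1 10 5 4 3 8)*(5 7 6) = (1 10 7 6 5 4 3 8) = [0, 10, 2, 8, 3, 4, 5, 6, 1, 9, 7]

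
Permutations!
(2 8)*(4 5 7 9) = (2 8)(4 5 7 9) = [0, 1, 8, 3, 5, 7, 6, 9, 2, 4]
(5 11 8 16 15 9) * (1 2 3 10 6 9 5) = [0, 2, 3, 10, 4, 11, 9, 7, 16, 1, 6, 8, 12, 13, 14, 5, 15] = (1 2 3 10 6 9)(5 11 8 16 15)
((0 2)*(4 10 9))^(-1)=(0 2)(4 9 10)=[2, 1, 0, 3, 9, 5, 6, 7, 8, 10, 4]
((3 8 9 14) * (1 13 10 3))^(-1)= [0, 14, 2, 10, 4, 5, 6, 7, 3, 8, 13, 11, 12, 1, 9]= (1 14 9 8 3 10 13)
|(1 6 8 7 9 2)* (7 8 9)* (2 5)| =|(1 6 9 5 2)| =5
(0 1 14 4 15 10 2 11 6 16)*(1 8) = [8, 14, 11, 3, 15, 5, 16, 7, 1, 9, 2, 6, 12, 13, 4, 10, 0] = (0 8 1 14 4 15 10 2 11 6 16)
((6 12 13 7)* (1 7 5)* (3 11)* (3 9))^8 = (1 6 13)(3 9 11)(5 7 12) = [0, 6, 2, 9, 4, 7, 13, 12, 8, 11, 10, 3, 5, 1]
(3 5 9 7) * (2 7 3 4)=(2 7 4)(3 5 9)=[0, 1, 7, 5, 2, 9, 6, 4, 8, 3]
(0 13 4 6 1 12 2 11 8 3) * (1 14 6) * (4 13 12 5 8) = [12, 5, 11, 0, 1, 8, 14, 7, 3, 9, 10, 4, 2, 13, 6] = (0 12 2 11 4 1 5 8 3)(6 14)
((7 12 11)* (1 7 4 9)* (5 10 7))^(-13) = (1 7 4 5 12 9 10 11) = [0, 7, 2, 3, 5, 12, 6, 4, 8, 10, 11, 1, 9]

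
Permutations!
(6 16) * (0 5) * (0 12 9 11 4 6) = (0 5 12 9 11 4 6 16) = [5, 1, 2, 3, 6, 12, 16, 7, 8, 11, 10, 4, 9, 13, 14, 15, 0]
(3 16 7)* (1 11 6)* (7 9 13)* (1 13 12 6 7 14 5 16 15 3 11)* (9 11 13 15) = (3 9 12 6 15)(5 16 11 7 13 14) = [0, 1, 2, 9, 4, 16, 15, 13, 8, 12, 10, 7, 6, 14, 5, 3, 11]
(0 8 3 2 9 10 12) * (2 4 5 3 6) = (0 8 6 2 9 10 12)(3 4 5) = [8, 1, 9, 4, 5, 3, 2, 7, 6, 10, 12, 11, 0]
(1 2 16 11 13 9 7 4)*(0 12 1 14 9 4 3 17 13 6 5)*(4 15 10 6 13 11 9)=(0 12 1 2 16 9 7 3 17 11 13 15 10 6 5)(4 14)=[12, 2, 16, 17, 14, 0, 5, 3, 8, 7, 6, 13, 1, 15, 4, 10, 9, 11]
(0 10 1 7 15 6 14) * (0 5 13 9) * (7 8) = [10, 8, 2, 3, 4, 13, 14, 15, 7, 0, 1, 11, 12, 9, 5, 6] = (0 10 1 8 7 15 6 14 5 13 9)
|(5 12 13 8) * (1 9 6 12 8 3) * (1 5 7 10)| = |(1 9 6 12 13 3 5 8 7 10)| = 10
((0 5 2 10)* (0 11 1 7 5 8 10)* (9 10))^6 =(0 7 10)(1 9 2)(5 11 8) =[7, 9, 1, 3, 4, 11, 6, 10, 5, 2, 0, 8]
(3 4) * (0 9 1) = [9, 0, 2, 4, 3, 5, 6, 7, 8, 1] = (0 9 1)(3 4)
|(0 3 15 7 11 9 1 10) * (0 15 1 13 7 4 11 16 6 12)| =13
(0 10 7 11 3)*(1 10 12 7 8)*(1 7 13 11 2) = (0 12 13 11 3)(1 10 8 7 2) = [12, 10, 1, 0, 4, 5, 6, 2, 7, 9, 8, 3, 13, 11]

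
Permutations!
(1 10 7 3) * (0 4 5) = (0 4 5)(1 10 7 3) = [4, 10, 2, 1, 5, 0, 6, 3, 8, 9, 7]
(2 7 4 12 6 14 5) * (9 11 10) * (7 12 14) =(2 12 6 7 4 14 5)(9 11 10) =[0, 1, 12, 3, 14, 2, 7, 4, 8, 11, 9, 10, 6, 13, 5]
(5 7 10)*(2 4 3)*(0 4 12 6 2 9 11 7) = (0 4 3 9 11 7 10 5)(2 12 6) = [4, 1, 12, 9, 3, 0, 2, 10, 8, 11, 5, 7, 6]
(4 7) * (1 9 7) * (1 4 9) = [0, 1, 2, 3, 4, 5, 6, 9, 8, 7] = (7 9)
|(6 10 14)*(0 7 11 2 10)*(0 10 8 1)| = |(0 7 11 2 8 1)(6 10 14)| = 6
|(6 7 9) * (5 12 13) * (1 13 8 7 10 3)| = |(1 13 5 12 8 7 9 6 10 3)| = 10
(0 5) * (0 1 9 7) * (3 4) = (0 5 1 9 7)(3 4) = [5, 9, 2, 4, 3, 1, 6, 0, 8, 7]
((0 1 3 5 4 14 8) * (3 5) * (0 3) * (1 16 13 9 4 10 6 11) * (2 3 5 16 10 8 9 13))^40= [0, 1, 2, 3, 14, 5, 6, 7, 8, 4, 10, 11, 12, 13, 9, 15, 16]= (16)(4 14 9)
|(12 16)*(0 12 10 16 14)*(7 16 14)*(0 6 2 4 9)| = |(0 12 7 16 10 14 6 2 4 9)| = 10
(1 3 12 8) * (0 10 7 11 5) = (0 10 7 11 5)(1 3 12 8) = [10, 3, 2, 12, 4, 0, 6, 11, 1, 9, 7, 5, 8]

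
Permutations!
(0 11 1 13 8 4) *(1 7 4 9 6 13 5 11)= (0 1 5 11 7 4)(6 13 8 9)= [1, 5, 2, 3, 0, 11, 13, 4, 9, 6, 10, 7, 12, 8]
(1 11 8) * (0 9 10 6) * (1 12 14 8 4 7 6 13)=(0 9 10 13 1 11 4 7 6)(8 12 14)=[9, 11, 2, 3, 7, 5, 0, 6, 12, 10, 13, 4, 14, 1, 8]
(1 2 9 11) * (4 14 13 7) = (1 2 9 11)(4 14 13 7) = [0, 2, 9, 3, 14, 5, 6, 4, 8, 11, 10, 1, 12, 7, 13]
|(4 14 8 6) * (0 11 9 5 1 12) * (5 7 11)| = 12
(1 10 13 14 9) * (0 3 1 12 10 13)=[3, 13, 2, 1, 4, 5, 6, 7, 8, 12, 0, 11, 10, 14, 9]=(0 3 1 13 14 9 12 10)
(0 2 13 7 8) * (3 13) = (0 2 3 13 7 8) = [2, 1, 3, 13, 4, 5, 6, 8, 0, 9, 10, 11, 12, 7]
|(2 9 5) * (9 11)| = |(2 11 9 5)| = 4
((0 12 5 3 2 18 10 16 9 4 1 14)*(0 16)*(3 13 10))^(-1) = (0 10 13 5 12)(1 4 9 16 14)(2 3 18) = [10, 4, 3, 18, 9, 12, 6, 7, 8, 16, 13, 11, 0, 5, 1, 15, 14, 17, 2]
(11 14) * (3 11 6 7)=(3 11 14 6 7)=[0, 1, 2, 11, 4, 5, 7, 3, 8, 9, 10, 14, 12, 13, 6]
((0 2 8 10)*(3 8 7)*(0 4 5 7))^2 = (3 10 5)(4 7 8) = [0, 1, 2, 10, 7, 3, 6, 8, 4, 9, 5]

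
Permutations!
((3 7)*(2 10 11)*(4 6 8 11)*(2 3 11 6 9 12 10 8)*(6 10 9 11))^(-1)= [0, 1, 6, 11, 10, 5, 7, 3, 2, 12, 8, 4, 9]= (2 6 7 3 11 4 10 8)(9 12)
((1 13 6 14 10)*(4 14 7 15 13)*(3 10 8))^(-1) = [0, 10, 2, 8, 1, 5, 13, 6, 14, 9, 3, 11, 12, 15, 4, 7] = (1 10 3 8 14 4)(6 13 15 7)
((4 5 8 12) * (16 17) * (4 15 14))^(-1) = [0, 1, 2, 3, 14, 4, 6, 7, 5, 9, 10, 11, 8, 13, 15, 12, 17, 16] = (4 14 15 12 8 5)(16 17)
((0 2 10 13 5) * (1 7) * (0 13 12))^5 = [2, 7, 10, 3, 4, 13, 6, 1, 8, 9, 12, 11, 0, 5] = (0 2 10 12)(1 7)(5 13)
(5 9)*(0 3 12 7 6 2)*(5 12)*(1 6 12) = (0 3 5 9 1 6 2)(7 12) = [3, 6, 0, 5, 4, 9, 2, 12, 8, 1, 10, 11, 7]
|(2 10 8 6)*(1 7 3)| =12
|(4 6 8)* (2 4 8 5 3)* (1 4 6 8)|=|(1 4 8)(2 6 5 3)|=12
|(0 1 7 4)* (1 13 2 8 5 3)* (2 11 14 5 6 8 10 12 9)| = 36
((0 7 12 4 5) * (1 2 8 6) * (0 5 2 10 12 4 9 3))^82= (0 6 3 8 9 2 12 4 10 7 1)= [6, 0, 12, 8, 10, 5, 3, 1, 9, 2, 7, 11, 4]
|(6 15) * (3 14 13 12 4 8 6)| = 8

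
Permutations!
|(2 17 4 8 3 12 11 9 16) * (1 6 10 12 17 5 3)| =13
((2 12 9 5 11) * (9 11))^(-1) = (2 11 12)(5 9) = [0, 1, 11, 3, 4, 9, 6, 7, 8, 5, 10, 12, 2]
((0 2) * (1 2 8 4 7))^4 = [1, 4, 7, 3, 0, 5, 6, 8, 2] = (0 1 4)(2 7 8)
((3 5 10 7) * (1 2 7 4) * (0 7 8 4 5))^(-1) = [3, 4, 1, 7, 8, 10, 6, 0, 2, 9, 5] = (0 3 7)(1 4 8 2)(5 10)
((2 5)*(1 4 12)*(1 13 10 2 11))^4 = (1 10)(2 4)(5 12)(11 13) = [0, 10, 4, 3, 2, 12, 6, 7, 8, 9, 1, 13, 5, 11]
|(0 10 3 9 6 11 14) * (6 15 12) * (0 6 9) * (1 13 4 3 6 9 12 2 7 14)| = 40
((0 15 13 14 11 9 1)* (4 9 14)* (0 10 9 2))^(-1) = (0 2 4 13 15)(1 9 10)(11 14) = [2, 9, 4, 3, 13, 5, 6, 7, 8, 10, 1, 14, 12, 15, 11, 0]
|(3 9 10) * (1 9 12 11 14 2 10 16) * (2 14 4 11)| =|(1 9 16)(2 10 3 12)(4 11)| =12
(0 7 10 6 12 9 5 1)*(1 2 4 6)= (0 7 10 1)(2 4 6 12 9 5)= [7, 0, 4, 3, 6, 2, 12, 10, 8, 5, 1, 11, 9]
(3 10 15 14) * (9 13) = (3 10 15 14)(9 13) = [0, 1, 2, 10, 4, 5, 6, 7, 8, 13, 15, 11, 12, 9, 3, 14]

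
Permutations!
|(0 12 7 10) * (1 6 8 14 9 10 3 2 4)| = 12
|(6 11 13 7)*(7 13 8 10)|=5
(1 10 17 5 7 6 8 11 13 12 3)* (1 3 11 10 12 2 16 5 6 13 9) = (1 12 11 9)(2 16 5 7 13)(6 8 10 17) = [0, 12, 16, 3, 4, 7, 8, 13, 10, 1, 17, 9, 11, 2, 14, 15, 5, 6]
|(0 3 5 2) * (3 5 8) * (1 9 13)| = |(0 5 2)(1 9 13)(3 8)| = 6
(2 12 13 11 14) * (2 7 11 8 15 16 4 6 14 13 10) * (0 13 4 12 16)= (0 13 8 15)(2 16 12 10)(4 6 14 7 11)= [13, 1, 16, 3, 6, 5, 14, 11, 15, 9, 2, 4, 10, 8, 7, 0, 12]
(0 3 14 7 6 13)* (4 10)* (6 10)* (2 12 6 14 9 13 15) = (0 3 9 13)(2 12 6 15)(4 14 7 10) = [3, 1, 12, 9, 14, 5, 15, 10, 8, 13, 4, 11, 6, 0, 7, 2]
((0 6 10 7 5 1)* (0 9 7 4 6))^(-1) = (1 5 7 9)(4 10 6) = [0, 5, 2, 3, 10, 7, 4, 9, 8, 1, 6]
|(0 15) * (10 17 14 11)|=|(0 15)(10 17 14 11)|=4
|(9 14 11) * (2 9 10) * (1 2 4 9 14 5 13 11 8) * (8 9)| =10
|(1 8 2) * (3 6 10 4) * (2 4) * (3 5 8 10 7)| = |(1 10 2)(3 6 7)(4 5 8)| = 3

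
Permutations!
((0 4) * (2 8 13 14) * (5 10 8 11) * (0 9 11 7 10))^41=(0 4 9 11 5)(2 14 13 8 10 7)=[4, 1, 14, 3, 9, 0, 6, 2, 10, 11, 7, 5, 12, 8, 13]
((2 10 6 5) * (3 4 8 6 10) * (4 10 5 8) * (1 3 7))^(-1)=(1 7 2 5 10 3)(6 8)=[0, 7, 5, 1, 4, 10, 8, 2, 6, 9, 3]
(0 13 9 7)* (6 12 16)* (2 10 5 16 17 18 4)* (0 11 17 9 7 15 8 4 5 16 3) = (0 13 7 11 17 18 5 3)(2 10 16 6 12 9 15 8 4) = [13, 1, 10, 0, 2, 3, 12, 11, 4, 15, 16, 17, 9, 7, 14, 8, 6, 18, 5]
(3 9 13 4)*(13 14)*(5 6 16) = (3 9 14 13 4)(5 6 16) = [0, 1, 2, 9, 3, 6, 16, 7, 8, 14, 10, 11, 12, 4, 13, 15, 5]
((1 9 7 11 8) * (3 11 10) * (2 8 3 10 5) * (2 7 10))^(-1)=(1 8 2 10 9)(3 11)(5 7)=[0, 8, 10, 11, 4, 7, 6, 5, 2, 1, 9, 3]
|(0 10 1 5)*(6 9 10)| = |(0 6 9 10 1 5)| = 6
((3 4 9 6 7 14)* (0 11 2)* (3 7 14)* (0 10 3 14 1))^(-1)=[1, 6, 11, 10, 3, 5, 9, 14, 8, 4, 2, 0, 12, 13, 7]=(0 1 6 9 4 3 10 2 11)(7 14)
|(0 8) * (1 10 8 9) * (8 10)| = 4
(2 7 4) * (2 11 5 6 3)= (2 7 4 11 5 6 3)= [0, 1, 7, 2, 11, 6, 3, 4, 8, 9, 10, 5]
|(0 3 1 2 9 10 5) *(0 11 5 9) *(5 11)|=4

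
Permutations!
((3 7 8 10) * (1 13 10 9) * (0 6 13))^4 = (0 3 1 10 9 13 8 6 7) = [3, 10, 2, 1, 4, 5, 7, 0, 6, 13, 9, 11, 12, 8]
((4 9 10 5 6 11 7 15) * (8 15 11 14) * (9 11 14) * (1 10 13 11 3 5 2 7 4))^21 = (15) = [0, 1, 2, 3, 4, 5, 6, 7, 8, 9, 10, 11, 12, 13, 14, 15]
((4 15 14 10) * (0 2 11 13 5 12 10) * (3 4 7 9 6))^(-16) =[15, 1, 14, 9, 6, 11, 7, 12, 8, 10, 5, 0, 13, 2, 4, 3] =(0 15 3 9 10 5 11)(2 14 4 6 7 12 13)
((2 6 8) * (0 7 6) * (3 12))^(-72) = [8, 1, 6, 3, 4, 5, 0, 2, 7, 9, 10, 11, 12] = (12)(0 8 7 2 6)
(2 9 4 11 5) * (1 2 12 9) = (1 2)(4 11 5 12 9) = [0, 2, 1, 3, 11, 12, 6, 7, 8, 4, 10, 5, 9]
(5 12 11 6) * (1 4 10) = [0, 4, 2, 3, 10, 12, 5, 7, 8, 9, 1, 6, 11] = (1 4 10)(5 12 11 6)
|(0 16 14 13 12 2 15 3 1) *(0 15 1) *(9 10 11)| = 9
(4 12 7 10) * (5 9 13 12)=(4 5 9 13 12 7 10)=[0, 1, 2, 3, 5, 9, 6, 10, 8, 13, 4, 11, 7, 12]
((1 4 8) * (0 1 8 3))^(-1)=(8)(0 3 4 1)=[3, 0, 2, 4, 1, 5, 6, 7, 8]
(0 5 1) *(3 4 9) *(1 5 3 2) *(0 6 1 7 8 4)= (0 3)(1 6)(2 7 8 4 9)= [3, 6, 7, 0, 9, 5, 1, 8, 4, 2]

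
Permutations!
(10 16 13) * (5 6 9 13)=(5 6 9 13 10 16)=[0, 1, 2, 3, 4, 6, 9, 7, 8, 13, 16, 11, 12, 10, 14, 15, 5]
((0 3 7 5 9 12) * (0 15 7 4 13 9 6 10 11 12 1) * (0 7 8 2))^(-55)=(0 1 11)(2 9 10)(3 7 12)(4 5 15)(6 8 13)=[1, 11, 9, 7, 5, 15, 8, 12, 13, 10, 2, 0, 3, 6, 14, 4]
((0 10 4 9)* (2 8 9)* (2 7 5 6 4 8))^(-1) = (0 9 8 10)(4 6 5 7) = [9, 1, 2, 3, 6, 7, 5, 4, 10, 8, 0]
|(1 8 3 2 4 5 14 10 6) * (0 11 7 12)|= |(0 11 7 12)(1 8 3 2 4 5 14 10 6)|= 36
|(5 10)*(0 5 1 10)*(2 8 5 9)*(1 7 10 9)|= |(0 1 9 2 8 5)(7 10)|= 6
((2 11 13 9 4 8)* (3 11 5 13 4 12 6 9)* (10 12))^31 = [0, 1, 3, 8, 5, 11, 12, 7, 13, 6, 9, 2, 10, 4] = (2 3 8 13 4 5 11)(6 12 10 9)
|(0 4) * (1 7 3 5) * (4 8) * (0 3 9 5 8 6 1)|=6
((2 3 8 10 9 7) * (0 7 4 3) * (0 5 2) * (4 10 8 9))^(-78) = (3 10)(4 9) = [0, 1, 2, 10, 9, 5, 6, 7, 8, 4, 3]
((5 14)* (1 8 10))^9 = (5 14) = [0, 1, 2, 3, 4, 14, 6, 7, 8, 9, 10, 11, 12, 13, 5]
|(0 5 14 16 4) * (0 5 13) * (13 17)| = 12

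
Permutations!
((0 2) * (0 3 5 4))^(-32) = (0 5 2 4 3) = [5, 1, 4, 0, 3, 2]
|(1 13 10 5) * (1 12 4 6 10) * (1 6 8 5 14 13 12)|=20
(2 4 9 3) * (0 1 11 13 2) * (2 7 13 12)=(0 1 11 12 2 4 9 3)(7 13)=[1, 11, 4, 0, 9, 5, 6, 13, 8, 3, 10, 12, 2, 7]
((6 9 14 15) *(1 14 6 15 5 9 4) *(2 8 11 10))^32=(15)(1 5 6)(4 14 9)=[0, 5, 2, 3, 14, 6, 1, 7, 8, 4, 10, 11, 12, 13, 9, 15]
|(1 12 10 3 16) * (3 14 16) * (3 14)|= 6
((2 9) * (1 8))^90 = (9) = [0, 1, 2, 3, 4, 5, 6, 7, 8, 9]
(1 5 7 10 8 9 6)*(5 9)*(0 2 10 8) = (0 2 10)(1 9 6)(5 7 8) = [2, 9, 10, 3, 4, 7, 1, 8, 5, 6, 0]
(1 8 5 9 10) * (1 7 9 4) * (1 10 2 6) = (1 8 5 4 10 7 9 2 6) = [0, 8, 6, 3, 10, 4, 1, 9, 5, 2, 7]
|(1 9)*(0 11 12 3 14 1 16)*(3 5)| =|(0 11 12 5 3 14 1 9 16)| =9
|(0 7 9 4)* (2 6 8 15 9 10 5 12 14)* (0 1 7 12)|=|(0 12 14 2 6 8 15 9 4 1 7 10 5)|=13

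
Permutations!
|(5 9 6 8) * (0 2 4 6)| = 7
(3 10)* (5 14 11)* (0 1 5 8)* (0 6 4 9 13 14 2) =(0 1 5 2)(3 10)(4 9 13 14 11 8 6) =[1, 5, 0, 10, 9, 2, 4, 7, 6, 13, 3, 8, 12, 14, 11]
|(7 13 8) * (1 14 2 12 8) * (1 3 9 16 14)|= 9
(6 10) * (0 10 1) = (0 10 6 1) = [10, 0, 2, 3, 4, 5, 1, 7, 8, 9, 6]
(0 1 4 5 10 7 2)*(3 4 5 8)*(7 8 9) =[1, 5, 0, 4, 9, 10, 6, 2, 3, 7, 8] =(0 1 5 10 8 3 4 9 7 2)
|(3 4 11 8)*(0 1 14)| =|(0 1 14)(3 4 11 8)| =12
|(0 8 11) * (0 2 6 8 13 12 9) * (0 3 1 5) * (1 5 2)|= 30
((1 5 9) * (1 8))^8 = (9) = [0, 1, 2, 3, 4, 5, 6, 7, 8, 9]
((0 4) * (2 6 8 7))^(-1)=(0 4)(2 7 8 6)=[4, 1, 7, 3, 0, 5, 2, 8, 6]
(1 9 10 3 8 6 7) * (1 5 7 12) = (1 9 10 3 8 6 12)(5 7) = [0, 9, 2, 8, 4, 7, 12, 5, 6, 10, 3, 11, 1]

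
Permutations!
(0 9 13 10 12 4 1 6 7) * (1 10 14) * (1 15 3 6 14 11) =(0 9 13 11 1 14 15 3 6 7)(4 10 12) =[9, 14, 2, 6, 10, 5, 7, 0, 8, 13, 12, 1, 4, 11, 15, 3]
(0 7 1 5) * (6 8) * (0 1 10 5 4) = (0 7 10 5 1 4)(6 8) = [7, 4, 2, 3, 0, 1, 8, 10, 6, 9, 5]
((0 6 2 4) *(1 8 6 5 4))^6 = (1 6)(2 8) = [0, 6, 8, 3, 4, 5, 1, 7, 2]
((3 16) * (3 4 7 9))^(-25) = (16) = [0, 1, 2, 3, 4, 5, 6, 7, 8, 9, 10, 11, 12, 13, 14, 15, 16]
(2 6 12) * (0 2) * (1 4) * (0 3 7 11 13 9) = (0 2 6 12 3 7 11 13 9)(1 4) = [2, 4, 6, 7, 1, 5, 12, 11, 8, 0, 10, 13, 3, 9]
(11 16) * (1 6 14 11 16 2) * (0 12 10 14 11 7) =(16)(0 12 10 14 7)(1 6 11 2) =[12, 6, 1, 3, 4, 5, 11, 0, 8, 9, 14, 2, 10, 13, 7, 15, 16]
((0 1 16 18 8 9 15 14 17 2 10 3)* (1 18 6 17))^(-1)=(0 3 10 2 17 6 16 1 14 15 9 8 18)=[3, 14, 17, 10, 4, 5, 16, 7, 18, 8, 2, 11, 12, 13, 15, 9, 1, 6, 0]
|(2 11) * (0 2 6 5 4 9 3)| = 8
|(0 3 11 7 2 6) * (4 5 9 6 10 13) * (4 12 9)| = 10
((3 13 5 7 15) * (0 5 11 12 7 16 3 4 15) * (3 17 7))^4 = (0 7 17 16 5) = [7, 1, 2, 3, 4, 0, 6, 17, 8, 9, 10, 11, 12, 13, 14, 15, 5, 16]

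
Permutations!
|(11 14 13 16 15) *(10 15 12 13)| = 12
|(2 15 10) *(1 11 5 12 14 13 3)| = 21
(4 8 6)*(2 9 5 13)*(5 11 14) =(2 9 11 14 5 13)(4 8 6) =[0, 1, 9, 3, 8, 13, 4, 7, 6, 11, 10, 14, 12, 2, 5]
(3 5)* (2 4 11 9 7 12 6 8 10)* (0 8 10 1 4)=(0 8 1 4 11 9 7 12 6 10 2)(3 5)=[8, 4, 0, 5, 11, 3, 10, 12, 1, 7, 2, 9, 6]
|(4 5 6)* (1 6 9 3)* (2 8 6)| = 8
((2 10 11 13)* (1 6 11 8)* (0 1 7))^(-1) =[7, 0, 13, 3, 4, 5, 1, 8, 10, 9, 2, 6, 12, 11] =(0 7 8 10 2 13 11 6 1)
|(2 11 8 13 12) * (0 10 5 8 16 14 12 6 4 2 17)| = |(0 10 5 8 13 6 4 2 11 16 14 12 17)| = 13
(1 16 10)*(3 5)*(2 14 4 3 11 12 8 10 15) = [0, 16, 14, 5, 3, 11, 6, 7, 10, 9, 1, 12, 8, 13, 4, 2, 15] = (1 16 15 2 14 4 3 5 11 12 8 10)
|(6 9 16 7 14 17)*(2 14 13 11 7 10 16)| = |(2 14 17 6 9)(7 13 11)(10 16)| = 30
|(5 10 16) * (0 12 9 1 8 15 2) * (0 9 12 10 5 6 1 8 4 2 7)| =|(0 10 16 6 1 4 2 9 8 15 7)| =11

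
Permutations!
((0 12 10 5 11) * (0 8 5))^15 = (12) = [0, 1, 2, 3, 4, 5, 6, 7, 8, 9, 10, 11, 12]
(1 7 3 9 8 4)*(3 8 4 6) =(1 7 8 6 3 9 4) =[0, 7, 2, 9, 1, 5, 3, 8, 6, 4]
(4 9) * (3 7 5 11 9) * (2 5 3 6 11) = (2 5)(3 7)(4 6 11 9) = [0, 1, 5, 7, 6, 2, 11, 3, 8, 4, 10, 9]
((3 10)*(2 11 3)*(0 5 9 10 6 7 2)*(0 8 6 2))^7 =(2 11 3) =[0, 1, 11, 2, 4, 5, 6, 7, 8, 9, 10, 3]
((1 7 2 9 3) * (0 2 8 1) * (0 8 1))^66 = (0 2 9 3 8) = [2, 1, 9, 8, 4, 5, 6, 7, 0, 3]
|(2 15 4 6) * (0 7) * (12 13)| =|(0 7)(2 15 4 6)(12 13)| =4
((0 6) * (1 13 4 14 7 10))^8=(1 4 7)(10 13 14)=[0, 4, 2, 3, 7, 5, 6, 1, 8, 9, 13, 11, 12, 14, 10]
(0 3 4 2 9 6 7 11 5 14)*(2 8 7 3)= (0 2 9 6 3 4 8 7 11 5 14)= [2, 1, 9, 4, 8, 14, 3, 11, 7, 6, 10, 5, 12, 13, 0]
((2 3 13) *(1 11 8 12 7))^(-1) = (1 7 12 8 11)(2 13 3) = [0, 7, 13, 2, 4, 5, 6, 12, 11, 9, 10, 1, 8, 3]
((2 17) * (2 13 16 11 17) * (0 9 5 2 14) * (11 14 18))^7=(0 13 18 9 16 11 5 14 17 2)=[13, 1, 0, 3, 4, 14, 6, 7, 8, 16, 10, 5, 12, 18, 17, 15, 11, 2, 9]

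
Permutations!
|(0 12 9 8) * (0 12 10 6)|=|(0 10 6)(8 12 9)|=3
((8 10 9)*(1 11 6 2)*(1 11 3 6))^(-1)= (1 11 2 6 3)(8 9 10)= [0, 11, 6, 1, 4, 5, 3, 7, 9, 10, 8, 2]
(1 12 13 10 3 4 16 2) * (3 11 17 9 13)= (1 12 3 4 16 2)(9 13 10 11 17)= [0, 12, 1, 4, 16, 5, 6, 7, 8, 13, 11, 17, 3, 10, 14, 15, 2, 9]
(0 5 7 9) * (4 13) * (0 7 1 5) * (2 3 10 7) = (1 5)(2 3 10 7 9)(4 13) = [0, 5, 3, 10, 13, 1, 6, 9, 8, 2, 7, 11, 12, 4]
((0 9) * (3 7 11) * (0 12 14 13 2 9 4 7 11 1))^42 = (0 7)(1 4)(2 12 13 9 14) = [7, 4, 12, 3, 1, 5, 6, 0, 8, 14, 10, 11, 13, 9, 2]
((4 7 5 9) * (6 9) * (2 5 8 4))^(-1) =(2 9 6 5)(4 8 7) =[0, 1, 9, 3, 8, 2, 5, 4, 7, 6]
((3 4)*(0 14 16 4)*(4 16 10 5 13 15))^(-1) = (16)(0 3 4 15 13 5 10 14) = [3, 1, 2, 4, 15, 10, 6, 7, 8, 9, 14, 11, 12, 5, 0, 13, 16]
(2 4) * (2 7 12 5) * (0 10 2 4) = (0 10 2)(4 7 12 5) = [10, 1, 0, 3, 7, 4, 6, 12, 8, 9, 2, 11, 5]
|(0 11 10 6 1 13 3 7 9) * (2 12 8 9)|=|(0 11 10 6 1 13 3 7 2 12 8 9)|=12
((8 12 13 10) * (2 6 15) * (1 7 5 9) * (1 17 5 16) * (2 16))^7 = (1 7 2 6 15 16)(5 9 17)(8 10 13 12) = [0, 7, 6, 3, 4, 9, 15, 2, 10, 17, 13, 11, 8, 12, 14, 16, 1, 5]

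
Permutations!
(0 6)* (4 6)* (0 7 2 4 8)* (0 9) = (0 8 9)(2 4 6 7) = [8, 1, 4, 3, 6, 5, 7, 2, 9, 0]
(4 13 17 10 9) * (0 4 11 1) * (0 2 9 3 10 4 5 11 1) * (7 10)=(0 5 11)(1 2 9)(3 7 10)(4 13 17)=[5, 2, 9, 7, 13, 11, 6, 10, 8, 1, 3, 0, 12, 17, 14, 15, 16, 4]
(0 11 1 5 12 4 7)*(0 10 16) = (0 11 1 5 12 4 7 10 16) = [11, 5, 2, 3, 7, 12, 6, 10, 8, 9, 16, 1, 4, 13, 14, 15, 0]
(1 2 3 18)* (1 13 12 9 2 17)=(1 17)(2 3 18 13 12 9)=[0, 17, 3, 18, 4, 5, 6, 7, 8, 2, 10, 11, 9, 12, 14, 15, 16, 1, 13]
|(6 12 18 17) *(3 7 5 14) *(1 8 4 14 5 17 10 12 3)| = |(1 8 4 14)(3 7 17 6)(10 12 18)| = 12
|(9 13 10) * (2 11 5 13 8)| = 7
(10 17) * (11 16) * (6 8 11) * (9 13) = (6 8 11 16)(9 13)(10 17) = [0, 1, 2, 3, 4, 5, 8, 7, 11, 13, 17, 16, 12, 9, 14, 15, 6, 10]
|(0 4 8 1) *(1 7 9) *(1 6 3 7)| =|(0 4 8 1)(3 7 9 6)| =4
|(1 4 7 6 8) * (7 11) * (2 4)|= |(1 2 4 11 7 6 8)|= 7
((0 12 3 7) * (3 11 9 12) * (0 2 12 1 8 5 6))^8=(0 8 11 7 6 1 12 3 5 9 2)=[8, 12, 0, 5, 4, 9, 1, 6, 11, 2, 10, 7, 3]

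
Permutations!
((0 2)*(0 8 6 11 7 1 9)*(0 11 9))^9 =(0 2 8 6 9 11 7 1) =[2, 0, 8, 3, 4, 5, 9, 1, 6, 11, 10, 7]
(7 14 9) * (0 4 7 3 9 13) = (0 4 7 14 13)(3 9) = [4, 1, 2, 9, 7, 5, 6, 14, 8, 3, 10, 11, 12, 0, 13]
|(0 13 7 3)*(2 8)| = |(0 13 7 3)(2 8)| = 4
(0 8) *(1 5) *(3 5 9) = (0 8)(1 9 3 5) = [8, 9, 2, 5, 4, 1, 6, 7, 0, 3]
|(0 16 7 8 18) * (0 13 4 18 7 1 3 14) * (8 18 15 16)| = 11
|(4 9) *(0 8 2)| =|(0 8 2)(4 9)| =6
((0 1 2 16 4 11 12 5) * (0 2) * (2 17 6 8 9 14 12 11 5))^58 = (2 14 8 17 4)(5 16 12 9 6) = [0, 1, 14, 3, 2, 16, 5, 7, 17, 6, 10, 11, 9, 13, 8, 15, 12, 4]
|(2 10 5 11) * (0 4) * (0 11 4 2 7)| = |(0 2 10 5 4 11 7)| = 7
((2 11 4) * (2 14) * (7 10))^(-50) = [0, 1, 4, 3, 2, 5, 6, 7, 8, 9, 10, 14, 12, 13, 11] = (2 4)(11 14)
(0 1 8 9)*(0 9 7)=(9)(0 1 8 7)=[1, 8, 2, 3, 4, 5, 6, 0, 7, 9]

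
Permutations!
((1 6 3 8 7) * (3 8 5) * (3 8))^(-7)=(1 7 8 5 3 6)=[0, 7, 2, 6, 4, 3, 1, 8, 5]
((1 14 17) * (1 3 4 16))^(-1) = [0, 16, 2, 17, 3, 5, 6, 7, 8, 9, 10, 11, 12, 13, 1, 15, 4, 14] = (1 16 4 3 17 14)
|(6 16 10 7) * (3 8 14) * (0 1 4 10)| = |(0 1 4 10 7 6 16)(3 8 14)| = 21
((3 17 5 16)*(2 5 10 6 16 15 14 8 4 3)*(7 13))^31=[0, 1, 6, 8, 14, 16, 17, 13, 15, 9, 3, 11, 12, 7, 5, 2, 10, 4]=(2 6 17 4 14 5 16 10 3 8 15)(7 13)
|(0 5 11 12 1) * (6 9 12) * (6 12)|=|(0 5 11 12 1)(6 9)|=10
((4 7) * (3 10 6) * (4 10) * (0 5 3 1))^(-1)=[1, 6, 2, 5, 3, 0, 10, 4, 8, 9, 7]=(0 1 6 10 7 4 3 5)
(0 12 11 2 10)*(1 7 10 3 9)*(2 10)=(0 12 11 10)(1 7 2 3 9)=[12, 7, 3, 9, 4, 5, 6, 2, 8, 1, 0, 10, 11]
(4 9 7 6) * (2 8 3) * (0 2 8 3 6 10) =[2, 1, 3, 8, 9, 5, 4, 10, 6, 7, 0] =(0 2 3 8 6 4 9 7 10)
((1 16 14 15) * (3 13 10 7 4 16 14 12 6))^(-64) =[0, 15, 2, 3, 4, 5, 6, 7, 8, 9, 10, 11, 12, 13, 1, 14, 16] =(16)(1 15 14)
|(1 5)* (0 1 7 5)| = 2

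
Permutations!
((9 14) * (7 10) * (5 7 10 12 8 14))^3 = (5 8)(7 14)(9 12) = [0, 1, 2, 3, 4, 8, 6, 14, 5, 12, 10, 11, 9, 13, 7]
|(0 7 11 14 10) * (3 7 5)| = |(0 5 3 7 11 14 10)| = 7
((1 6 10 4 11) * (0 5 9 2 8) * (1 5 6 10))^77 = [9, 8, 11, 3, 6, 10, 2, 7, 5, 4, 0, 1] = (0 9 4 6 2 11 1 8 5 10)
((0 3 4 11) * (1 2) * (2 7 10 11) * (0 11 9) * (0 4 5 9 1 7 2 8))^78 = (11)(1 7)(2 10) = [0, 7, 10, 3, 4, 5, 6, 1, 8, 9, 2, 11]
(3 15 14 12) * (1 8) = (1 8)(3 15 14 12) = [0, 8, 2, 15, 4, 5, 6, 7, 1, 9, 10, 11, 3, 13, 12, 14]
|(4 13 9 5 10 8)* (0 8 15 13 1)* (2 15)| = |(0 8 4 1)(2 15 13 9 5 10)| = 12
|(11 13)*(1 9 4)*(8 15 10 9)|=|(1 8 15 10 9 4)(11 13)|=6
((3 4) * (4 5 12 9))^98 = [0, 1, 2, 9, 12, 4, 6, 7, 8, 5, 10, 11, 3] = (3 9 5 4 12)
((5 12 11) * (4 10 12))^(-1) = (4 5 11 12 10) = [0, 1, 2, 3, 5, 11, 6, 7, 8, 9, 4, 12, 10]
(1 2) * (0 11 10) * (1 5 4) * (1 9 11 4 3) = (0 4 9 11 10)(1 2 5 3) = [4, 2, 5, 1, 9, 3, 6, 7, 8, 11, 0, 10]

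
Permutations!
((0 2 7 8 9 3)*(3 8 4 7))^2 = [3, 1, 0, 2, 4, 5, 6, 7, 8, 9] = (9)(0 3 2)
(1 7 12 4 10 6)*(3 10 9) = (1 7 12 4 9 3 10 6) = [0, 7, 2, 10, 9, 5, 1, 12, 8, 3, 6, 11, 4]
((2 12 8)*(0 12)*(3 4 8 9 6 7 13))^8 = (0 8 3 7 9)(2 4 13 6 12) = [8, 1, 4, 7, 13, 5, 12, 9, 3, 0, 10, 11, 2, 6]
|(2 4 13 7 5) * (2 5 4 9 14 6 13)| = |(2 9 14 6 13 7 4)| = 7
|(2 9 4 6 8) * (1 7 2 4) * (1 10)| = |(1 7 2 9 10)(4 6 8)| = 15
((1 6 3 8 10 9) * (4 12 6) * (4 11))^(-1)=(1 9 10 8 3 6 12 4 11)=[0, 9, 2, 6, 11, 5, 12, 7, 3, 10, 8, 1, 4]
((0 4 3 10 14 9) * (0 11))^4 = [14, 1, 2, 11, 9, 5, 6, 7, 8, 3, 0, 10, 12, 13, 4] = (0 14 4 9 3 11 10)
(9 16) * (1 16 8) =(1 16 9 8) =[0, 16, 2, 3, 4, 5, 6, 7, 1, 8, 10, 11, 12, 13, 14, 15, 9]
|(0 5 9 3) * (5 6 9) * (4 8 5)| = |(0 6 9 3)(4 8 5)| = 12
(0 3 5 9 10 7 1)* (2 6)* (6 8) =(0 3 5 9 10 7 1)(2 8 6) =[3, 0, 8, 5, 4, 9, 2, 1, 6, 10, 7]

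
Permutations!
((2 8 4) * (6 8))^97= (2 6 8 4)= [0, 1, 6, 3, 2, 5, 8, 7, 4]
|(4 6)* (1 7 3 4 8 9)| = |(1 7 3 4 6 8 9)| = 7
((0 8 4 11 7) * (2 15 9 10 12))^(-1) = (0 7 11 4 8)(2 12 10 9 15) = [7, 1, 12, 3, 8, 5, 6, 11, 0, 15, 9, 4, 10, 13, 14, 2]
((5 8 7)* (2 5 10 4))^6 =(10) =[0, 1, 2, 3, 4, 5, 6, 7, 8, 9, 10]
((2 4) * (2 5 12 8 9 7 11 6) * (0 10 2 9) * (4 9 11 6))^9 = [12, 1, 0, 3, 6, 11, 9, 2, 5, 10, 8, 7, 4] = (0 12 4 6 9 10 8 5 11 7 2)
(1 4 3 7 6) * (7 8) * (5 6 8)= [0, 4, 2, 5, 3, 6, 1, 8, 7]= (1 4 3 5 6)(7 8)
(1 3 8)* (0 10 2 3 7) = (0 10 2 3 8 1 7) = [10, 7, 3, 8, 4, 5, 6, 0, 1, 9, 2]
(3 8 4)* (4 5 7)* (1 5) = (1 5 7 4 3 8) = [0, 5, 2, 8, 3, 7, 6, 4, 1]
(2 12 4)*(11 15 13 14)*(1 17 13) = (1 17 13 14 11 15)(2 12 4) = [0, 17, 12, 3, 2, 5, 6, 7, 8, 9, 10, 15, 4, 14, 11, 1, 16, 13]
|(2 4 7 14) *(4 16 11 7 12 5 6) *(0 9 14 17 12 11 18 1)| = 7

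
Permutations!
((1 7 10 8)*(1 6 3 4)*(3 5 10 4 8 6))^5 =(1 4 7)(3 8)(5 6 10) =[0, 4, 2, 8, 7, 6, 10, 1, 3, 9, 5]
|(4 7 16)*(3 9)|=6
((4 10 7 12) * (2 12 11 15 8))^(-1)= [0, 1, 8, 3, 12, 5, 6, 10, 15, 9, 4, 7, 2, 13, 14, 11]= (2 8 15 11 7 10 4 12)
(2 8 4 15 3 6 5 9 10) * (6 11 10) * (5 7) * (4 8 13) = (2 13 4 15 3 11 10)(5 9 6 7) = [0, 1, 13, 11, 15, 9, 7, 5, 8, 6, 2, 10, 12, 4, 14, 3]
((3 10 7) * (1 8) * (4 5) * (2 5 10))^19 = (1 8)(2 5 4 10 7 3) = [0, 8, 5, 2, 10, 4, 6, 3, 1, 9, 7]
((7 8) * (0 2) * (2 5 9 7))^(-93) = [7, 1, 9, 3, 4, 8, 6, 0, 5, 2] = (0 7)(2 9)(5 8)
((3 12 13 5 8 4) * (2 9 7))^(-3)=(3 5)(4 13)(8 12)=[0, 1, 2, 5, 13, 3, 6, 7, 12, 9, 10, 11, 8, 4]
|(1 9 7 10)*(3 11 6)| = |(1 9 7 10)(3 11 6)| = 12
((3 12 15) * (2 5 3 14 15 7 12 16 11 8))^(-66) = (16) = [0, 1, 2, 3, 4, 5, 6, 7, 8, 9, 10, 11, 12, 13, 14, 15, 16]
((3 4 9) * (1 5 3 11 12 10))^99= (1 4 12 5 9 10 3 11)= [0, 4, 2, 11, 12, 9, 6, 7, 8, 10, 3, 1, 5]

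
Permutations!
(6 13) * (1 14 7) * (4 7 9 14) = (1 4 7)(6 13)(9 14) = [0, 4, 2, 3, 7, 5, 13, 1, 8, 14, 10, 11, 12, 6, 9]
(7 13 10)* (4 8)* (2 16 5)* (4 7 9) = [0, 1, 16, 3, 8, 2, 6, 13, 7, 4, 9, 11, 12, 10, 14, 15, 5] = (2 16 5)(4 8 7 13 10 9)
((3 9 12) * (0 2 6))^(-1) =[6, 1, 0, 12, 4, 5, 2, 7, 8, 3, 10, 11, 9] =(0 6 2)(3 12 9)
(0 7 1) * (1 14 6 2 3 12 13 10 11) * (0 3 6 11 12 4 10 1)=(0 7 14 11)(1 3 4 10 12 13)(2 6)=[7, 3, 6, 4, 10, 5, 2, 14, 8, 9, 12, 0, 13, 1, 11]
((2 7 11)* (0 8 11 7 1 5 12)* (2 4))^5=[1, 11, 8, 3, 0, 4, 6, 7, 5, 9, 10, 12, 2]=(0 1 11 12 2 8 5 4)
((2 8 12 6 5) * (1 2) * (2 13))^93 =(1 2 12 5 13 8 6) =[0, 2, 12, 3, 4, 13, 1, 7, 6, 9, 10, 11, 5, 8]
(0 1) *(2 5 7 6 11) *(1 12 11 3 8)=(0 12 11 2 5 7 6 3 8 1)=[12, 0, 5, 8, 4, 7, 3, 6, 1, 9, 10, 2, 11]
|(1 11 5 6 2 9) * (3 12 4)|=|(1 11 5 6 2 9)(3 12 4)|=6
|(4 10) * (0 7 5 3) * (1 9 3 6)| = |(0 7 5 6 1 9 3)(4 10)| = 14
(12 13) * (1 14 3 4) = (1 14 3 4)(12 13) = [0, 14, 2, 4, 1, 5, 6, 7, 8, 9, 10, 11, 13, 12, 3]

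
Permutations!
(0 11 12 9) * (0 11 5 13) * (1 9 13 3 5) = (0 1 9 11 12 13)(3 5) = [1, 9, 2, 5, 4, 3, 6, 7, 8, 11, 10, 12, 13, 0]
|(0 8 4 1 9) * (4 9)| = |(0 8 9)(1 4)| = 6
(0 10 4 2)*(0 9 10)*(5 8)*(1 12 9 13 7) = (1 12 9 10 4 2 13 7)(5 8) = [0, 12, 13, 3, 2, 8, 6, 1, 5, 10, 4, 11, 9, 7]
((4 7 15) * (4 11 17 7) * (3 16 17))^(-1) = (3 11 15 7 17 16) = [0, 1, 2, 11, 4, 5, 6, 17, 8, 9, 10, 15, 12, 13, 14, 7, 3, 16]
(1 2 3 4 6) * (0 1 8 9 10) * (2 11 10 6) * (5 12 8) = (0 1 11 10)(2 3 4)(5 12 8 9 6) = [1, 11, 3, 4, 2, 12, 5, 7, 9, 6, 0, 10, 8]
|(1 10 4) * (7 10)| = 4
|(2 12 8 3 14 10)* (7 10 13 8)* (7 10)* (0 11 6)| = 12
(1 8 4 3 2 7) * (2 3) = (1 8 4 2 7) = [0, 8, 7, 3, 2, 5, 6, 1, 4]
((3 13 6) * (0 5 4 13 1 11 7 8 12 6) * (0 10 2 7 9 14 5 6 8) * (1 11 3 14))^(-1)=(0 7 2 10 13 4 5 14 6)(1 9 11 3)(8 12)=[7, 9, 10, 1, 5, 14, 0, 2, 12, 11, 13, 3, 8, 4, 6]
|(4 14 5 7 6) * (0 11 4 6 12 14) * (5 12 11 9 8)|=|(0 9 8 5 7 11 4)(12 14)|=14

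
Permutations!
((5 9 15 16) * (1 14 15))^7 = (1 14 15 16 5 9) = [0, 14, 2, 3, 4, 9, 6, 7, 8, 1, 10, 11, 12, 13, 15, 16, 5]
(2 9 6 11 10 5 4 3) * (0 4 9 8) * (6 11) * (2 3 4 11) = (0 11 10 5 9 2 8) = [11, 1, 8, 3, 4, 9, 6, 7, 0, 2, 5, 10]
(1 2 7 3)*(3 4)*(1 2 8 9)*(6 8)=[0, 6, 7, 2, 3, 5, 8, 4, 9, 1]=(1 6 8 9)(2 7 4 3)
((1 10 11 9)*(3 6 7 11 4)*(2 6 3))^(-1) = (1 9 11 7 6 2 4 10) = [0, 9, 4, 3, 10, 5, 2, 6, 8, 11, 1, 7]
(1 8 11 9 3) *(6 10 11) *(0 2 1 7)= (0 2 1 8 6 10 11 9 3 7)= [2, 8, 1, 7, 4, 5, 10, 0, 6, 3, 11, 9]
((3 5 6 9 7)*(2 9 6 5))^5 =(2 9 7 3) =[0, 1, 9, 2, 4, 5, 6, 3, 8, 7]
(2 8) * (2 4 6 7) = [0, 1, 8, 3, 6, 5, 7, 2, 4] = (2 8 4 6 7)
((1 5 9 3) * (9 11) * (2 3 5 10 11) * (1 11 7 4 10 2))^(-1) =(1 5 9 11 3 2)(4 7 10) =[0, 5, 1, 2, 7, 9, 6, 10, 8, 11, 4, 3]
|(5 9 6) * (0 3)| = 6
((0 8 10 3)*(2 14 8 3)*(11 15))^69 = (0 3)(2 14 8 10)(11 15) = [3, 1, 14, 0, 4, 5, 6, 7, 10, 9, 2, 15, 12, 13, 8, 11]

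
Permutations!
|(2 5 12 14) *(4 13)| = |(2 5 12 14)(4 13)| = 4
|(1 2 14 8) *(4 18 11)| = |(1 2 14 8)(4 18 11)| = 12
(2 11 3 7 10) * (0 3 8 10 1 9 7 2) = [3, 9, 11, 2, 4, 5, 6, 1, 10, 7, 0, 8] = (0 3 2 11 8 10)(1 9 7)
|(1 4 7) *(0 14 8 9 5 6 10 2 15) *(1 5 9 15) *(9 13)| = 28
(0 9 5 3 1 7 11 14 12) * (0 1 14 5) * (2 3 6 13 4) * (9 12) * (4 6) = (0 12 1 7 11 5 4 2 3 14 9)(6 13) = [12, 7, 3, 14, 2, 4, 13, 11, 8, 0, 10, 5, 1, 6, 9]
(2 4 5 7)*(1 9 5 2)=(1 9 5 7)(2 4)=[0, 9, 4, 3, 2, 7, 6, 1, 8, 5]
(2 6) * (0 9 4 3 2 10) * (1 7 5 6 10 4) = (0 9 1 7 5 6 4 3 2 10) = [9, 7, 10, 2, 3, 6, 4, 5, 8, 1, 0]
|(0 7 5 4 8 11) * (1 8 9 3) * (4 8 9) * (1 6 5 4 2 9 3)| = |(0 7 4 2 9 1 3 6 5 8 11)| = 11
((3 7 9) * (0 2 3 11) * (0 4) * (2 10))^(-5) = (0 3 11 10 7 4 2 9) = [3, 1, 9, 11, 2, 5, 6, 4, 8, 0, 7, 10]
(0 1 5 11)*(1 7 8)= (0 7 8 1 5 11)= [7, 5, 2, 3, 4, 11, 6, 8, 1, 9, 10, 0]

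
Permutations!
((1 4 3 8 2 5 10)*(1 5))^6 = (10)(1 4 3 8 2) = [0, 4, 1, 8, 3, 5, 6, 7, 2, 9, 10]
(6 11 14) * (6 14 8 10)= [0, 1, 2, 3, 4, 5, 11, 7, 10, 9, 6, 8, 12, 13, 14]= (14)(6 11 8 10)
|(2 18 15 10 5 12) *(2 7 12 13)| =|(2 18 15 10 5 13)(7 12)| =6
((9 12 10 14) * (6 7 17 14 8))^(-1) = (6 8 10 12 9 14 17 7) = [0, 1, 2, 3, 4, 5, 8, 6, 10, 14, 12, 11, 9, 13, 17, 15, 16, 7]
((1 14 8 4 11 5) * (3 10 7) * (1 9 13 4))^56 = (1 8 14)(3 7 10)(4 11 5 9 13) = [0, 8, 2, 7, 11, 9, 6, 10, 14, 13, 3, 5, 12, 4, 1]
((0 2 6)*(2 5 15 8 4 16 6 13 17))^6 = [6, 1, 2, 3, 8, 0, 16, 7, 15, 9, 10, 11, 12, 13, 14, 5, 4, 17] = (17)(0 6 16 4 8 15 5)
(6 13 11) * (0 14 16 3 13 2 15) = (0 14 16 3 13 11 6 2 15) = [14, 1, 15, 13, 4, 5, 2, 7, 8, 9, 10, 6, 12, 11, 16, 0, 3]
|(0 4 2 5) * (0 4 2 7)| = 5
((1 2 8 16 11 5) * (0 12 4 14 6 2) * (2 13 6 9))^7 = [16, 8, 12, 3, 5, 2, 13, 7, 4, 0, 10, 9, 11, 6, 1, 15, 14] = (0 16 14 1 8 4 5 2 12 11 9)(6 13)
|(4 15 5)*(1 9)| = 6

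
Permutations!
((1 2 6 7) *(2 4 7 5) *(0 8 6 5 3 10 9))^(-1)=(0 9 10 3 6 8)(1 7 4)(2 5)=[9, 7, 5, 6, 1, 2, 8, 4, 0, 10, 3]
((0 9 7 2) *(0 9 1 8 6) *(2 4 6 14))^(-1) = (0 6 4 7 9 2 14 8 1) = [6, 0, 14, 3, 7, 5, 4, 9, 1, 2, 10, 11, 12, 13, 8]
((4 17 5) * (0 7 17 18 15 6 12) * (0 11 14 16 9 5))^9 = (4 5 9 16 14 11 12 6 15 18) = [0, 1, 2, 3, 5, 9, 15, 7, 8, 16, 10, 12, 6, 13, 11, 18, 14, 17, 4]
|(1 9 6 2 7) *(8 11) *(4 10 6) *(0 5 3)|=42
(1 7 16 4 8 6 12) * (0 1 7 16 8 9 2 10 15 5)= [1, 16, 10, 3, 9, 0, 12, 8, 6, 2, 15, 11, 7, 13, 14, 5, 4]= (0 1 16 4 9 2 10 15 5)(6 12 7 8)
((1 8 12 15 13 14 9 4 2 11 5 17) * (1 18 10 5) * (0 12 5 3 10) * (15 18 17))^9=[0, 11, 4, 10, 9, 8, 6, 7, 1, 14, 3, 2, 12, 15, 13, 5, 16, 17, 18]=(18)(1 11 2 4 9 14 13 15 5 8)(3 10)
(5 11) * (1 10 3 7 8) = [0, 10, 2, 7, 4, 11, 6, 8, 1, 9, 3, 5] = (1 10 3 7 8)(5 11)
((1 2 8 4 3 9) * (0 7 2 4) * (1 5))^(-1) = (0 8 2 7)(1 5 9 3 4) = [8, 5, 7, 4, 1, 9, 6, 0, 2, 3]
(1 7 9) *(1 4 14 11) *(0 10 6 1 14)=(0 10 6 1 7 9 4)(11 14)=[10, 7, 2, 3, 0, 5, 1, 9, 8, 4, 6, 14, 12, 13, 11]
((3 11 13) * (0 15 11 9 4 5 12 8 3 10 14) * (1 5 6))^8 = (0 11 10)(13 14 15) = [11, 1, 2, 3, 4, 5, 6, 7, 8, 9, 0, 10, 12, 14, 15, 13]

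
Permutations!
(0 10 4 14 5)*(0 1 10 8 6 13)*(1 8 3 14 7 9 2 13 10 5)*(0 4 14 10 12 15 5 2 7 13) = (0 3 10 14 1 2)(4 13)(5 8 6 12 15)(7 9) = [3, 2, 0, 10, 13, 8, 12, 9, 6, 7, 14, 11, 15, 4, 1, 5]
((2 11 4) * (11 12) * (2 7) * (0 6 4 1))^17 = (0 6 4 7 2 12 11 1) = [6, 0, 12, 3, 7, 5, 4, 2, 8, 9, 10, 1, 11]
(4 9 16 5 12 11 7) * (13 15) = [0, 1, 2, 3, 9, 12, 6, 4, 8, 16, 10, 7, 11, 15, 14, 13, 5] = (4 9 16 5 12 11 7)(13 15)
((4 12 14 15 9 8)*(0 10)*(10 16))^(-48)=(16)=[0, 1, 2, 3, 4, 5, 6, 7, 8, 9, 10, 11, 12, 13, 14, 15, 16]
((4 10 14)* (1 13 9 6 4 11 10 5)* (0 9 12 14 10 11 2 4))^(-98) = (14)(0 9 6) = [9, 1, 2, 3, 4, 5, 0, 7, 8, 6, 10, 11, 12, 13, 14]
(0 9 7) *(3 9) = (0 3 9 7) = [3, 1, 2, 9, 4, 5, 6, 0, 8, 7]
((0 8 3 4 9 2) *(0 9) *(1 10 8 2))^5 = (0 8 9 4 10 2 3 1) = [8, 0, 3, 1, 10, 5, 6, 7, 9, 4, 2]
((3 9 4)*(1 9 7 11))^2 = (1 4 7)(3 11 9) = [0, 4, 2, 11, 7, 5, 6, 1, 8, 3, 10, 9]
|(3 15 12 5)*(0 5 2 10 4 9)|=|(0 5 3 15 12 2 10 4 9)|=9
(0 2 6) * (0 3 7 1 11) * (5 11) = (0 2 6 3 7 1 5 11) = [2, 5, 6, 7, 4, 11, 3, 1, 8, 9, 10, 0]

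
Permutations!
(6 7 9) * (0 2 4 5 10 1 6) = [2, 6, 4, 3, 5, 10, 7, 9, 8, 0, 1] = (0 2 4 5 10 1 6 7 9)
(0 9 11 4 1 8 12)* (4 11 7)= [9, 8, 2, 3, 1, 5, 6, 4, 12, 7, 10, 11, 0]= (0 9 7 4 1 8 12)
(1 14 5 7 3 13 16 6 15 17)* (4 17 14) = [0, 4, 2, 13, 17, 7, 15, 3, 8, 9, 10, 11, 12, 16, 5, 14, 6, 1] = (1 4 17)(3 13 16 6 15 14 5 7)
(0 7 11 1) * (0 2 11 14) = (0 7 14)(1 2 11) = [7, 2, 11, 3, 4, 5, 6, 14, 8, 9, 10, 1, 12, 13, 0]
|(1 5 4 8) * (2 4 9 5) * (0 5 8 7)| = |(0 5 9 8 1 2 4 7)| = 8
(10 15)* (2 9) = (2 9)(10 15) = [0, 1, 9, 3, 4, 5, 6, 7, 8, 2, 15, 11, 12, 13, 14, 10]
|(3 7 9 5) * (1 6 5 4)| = |(1 6 5 3 7 9 4)| = 7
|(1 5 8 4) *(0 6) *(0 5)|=6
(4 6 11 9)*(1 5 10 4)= [0, 5, 2, 3, 6, 10, 11, 7, 8, 1, 4, 9]= (1 5 10 4 6 11 9)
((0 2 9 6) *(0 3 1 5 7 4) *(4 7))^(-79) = (0 2 9 6 3 1 5 4) = [2, 5, 9, 1, 0, 4, 3, 7, 8, 6]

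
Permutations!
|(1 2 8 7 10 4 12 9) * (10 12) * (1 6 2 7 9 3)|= 4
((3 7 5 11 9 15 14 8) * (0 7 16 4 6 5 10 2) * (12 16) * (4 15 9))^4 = (3 14 16)(8 15 12) = [0, 1, 2, 14, 4, 5, 6, 7, 15, 9, 10, 11, 8, 13, 16, 12, 3]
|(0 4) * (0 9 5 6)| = 5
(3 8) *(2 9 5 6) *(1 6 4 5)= (1 6 2 9)(3 8)(4 5)= [0, 6, 9, 8, 5, 4, 2, 7, 3, 1]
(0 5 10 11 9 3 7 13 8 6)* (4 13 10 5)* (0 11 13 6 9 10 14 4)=[0, 1, 2, 7, 6, 5, 11, 14, 9, 3, 13, 10, 12, 8, 4]=(3 7 14 4 6 11 10 13 8 9)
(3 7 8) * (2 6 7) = [0, 1, 6, 2, 4, 5, 7, 8, 3] = (2 6 7 8 3)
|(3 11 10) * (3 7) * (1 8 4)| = 12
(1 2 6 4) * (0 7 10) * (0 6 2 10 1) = (0 7 1 10 6 4) = [7, 10, 2, 3, 0, 5, 4, 1, 8, 9, 6]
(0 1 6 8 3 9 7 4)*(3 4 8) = (0 1 6 3 9 7 8 4) = [1, 6, 2, 9, 0, 5, 3, 8, 4, 7]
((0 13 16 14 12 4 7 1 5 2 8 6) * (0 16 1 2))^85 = [13, 5, 12, 3, 16, 0, 7, 14, 4, 9, 10, 11, 6, 1, 8, 15, 2] = (0 13 1 5)(2 12 6 7 14 8 4 16)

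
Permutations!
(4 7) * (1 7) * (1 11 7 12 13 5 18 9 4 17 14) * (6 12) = (1 6 12 13 5 18 9 4 11 7 17 14) = [0, 6, 2, 3, 11, 18, 12, 17, 8, 4, 10, 7, 13, 5, 1, 15, 16, 14, 9]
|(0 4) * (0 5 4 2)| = 2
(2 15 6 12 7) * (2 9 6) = (2 15)(6 12 7 9) = [0, 1, 15, 3, 4, 5, 12, 9, 8, 6, 10, 11, 7, 13, 14, 2]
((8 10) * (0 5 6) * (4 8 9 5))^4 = (0 9 4 5 8 6 10) = [9, 1, 2, 3, 5, 8, 10, 7, 6, 4, 0]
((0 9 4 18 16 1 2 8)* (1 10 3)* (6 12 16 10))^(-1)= (0 8 2 1 3 10 18 4 9)(6 16 12)= [8, 3, 1, 10, 9, 5, 16, 7, 2, 0, 18, 11, 6, 13, 14, 15, 12, 17, 4]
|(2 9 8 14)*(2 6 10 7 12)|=8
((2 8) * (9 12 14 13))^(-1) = (2 8)(9 13 14 12) = [0, 1, 8, 3, 4, 5, 6, 7, 2, 13, 10, 11, 9, 14, 12]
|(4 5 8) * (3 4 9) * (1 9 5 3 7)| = 6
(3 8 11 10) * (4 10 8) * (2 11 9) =(2 11 8 9)(3 4 10) =[0, 1, 11, 4, 10, 5, 6, 7, 9, 2, 3, 8]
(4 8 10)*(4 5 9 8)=(5 9 8 10)=[0, 1, 2, 3, 4, 9, 6, 7, 10, 8, 5]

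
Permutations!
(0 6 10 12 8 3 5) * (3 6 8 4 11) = (0 8 6 10 12 4 11 3 5) = [8, 1, 2, 5, 11, 0, 10, 7, 6, 9, 12, 3, 4]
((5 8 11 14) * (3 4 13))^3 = (5 14 11 8) = [0, 1, 2, 3, 4, 14, 6, 7, 5, 9, 10, 8, 12, 13, 11]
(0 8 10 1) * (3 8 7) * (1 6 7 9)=(0 9 1)(3 8 10 6 7)=[9, 0, 2, 8, 4, 5, 7, 3, 10, 1, 6]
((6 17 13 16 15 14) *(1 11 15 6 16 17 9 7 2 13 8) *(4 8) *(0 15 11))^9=(0 17 9 15 4 7 14 8 2 16 1 13 6)=[17, 13, 16, 3, 7, 5, 0, 14, 2, 15, 10, 11, 12, 6, 8, 4, 1, 9]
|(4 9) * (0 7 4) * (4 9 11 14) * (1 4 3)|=15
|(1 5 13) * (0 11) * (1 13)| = |(13)(0 11)(1 5)| = 2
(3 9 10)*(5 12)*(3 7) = (3 9 10 7)(5 12) = [0, 1, 2, 9, 4, 12, 6, 3, 8, 10, 7, 11, 5]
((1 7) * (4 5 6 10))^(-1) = (1 7)(4 10 6 5) = [0, 7, 2, 3, 10, 4, 5, 1, 8, 9, 6]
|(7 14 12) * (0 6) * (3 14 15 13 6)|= |(0 3 14 12 7 15 13 6)|= 8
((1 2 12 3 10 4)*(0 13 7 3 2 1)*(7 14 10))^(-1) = (0 4 10 14 13)(2 12)(3 7) = [4, 1, 12, 7, 10, 5, 6, 3, 8, 9, 14, 11, 2, 0, 13]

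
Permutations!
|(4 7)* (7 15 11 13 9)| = |(4 15 11 13 9 7)| = 6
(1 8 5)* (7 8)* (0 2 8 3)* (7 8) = (0 2 7 3)(1 8 5) = [2, 8, 7, 0, 4, 1, 6, 3, 5]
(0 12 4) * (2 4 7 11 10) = (0 12 7 11 10 2 4) = [12, 1, 4, 3, 0, 5, 6, 11, 8, 9, 2, 10, 7]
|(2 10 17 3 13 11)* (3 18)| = |(2 10 17 18 3 13 11)| = 7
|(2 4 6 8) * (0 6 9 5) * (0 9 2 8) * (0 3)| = 6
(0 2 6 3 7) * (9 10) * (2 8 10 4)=(0 8 10 9 4 2 6 3 7)=[8, 1, 6, 7, 2, 5, 3, 0, 10, 4, 9]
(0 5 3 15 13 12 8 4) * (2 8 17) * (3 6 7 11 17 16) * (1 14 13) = (0 5 6 7 11 17 2 8 4)(1 14 13 12 16 3 15) = [5, 14, 8, 15, 0, 6, 7, 11, 4, 9, 10, 17, 16, 12, 13, 1, 3, 2]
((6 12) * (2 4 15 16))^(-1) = (2 16 15 4)(6 12) = [0, 1, 16, 3, 2, 5, 12, 7, 8, 9, 10, 11, 6, 13, 14, 4, 15]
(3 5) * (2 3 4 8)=(2 3 5 4 8)=[0, 1, 3, 5, 8, 4, 6, 7, 2]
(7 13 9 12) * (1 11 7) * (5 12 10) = (1 11 7 13 9 10 5 12) = [0, 11, 2, 3, 4, 12, 6, 13, 8, 10, 5, 7, 1, 9]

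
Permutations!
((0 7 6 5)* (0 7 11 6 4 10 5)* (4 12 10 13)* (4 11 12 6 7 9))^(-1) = (0 6 7 11 13 4 9 5 10 12) = [6, 1, 2, 3, 9, 10, 7, 11, 8, 5, 12, 13, 0, 4]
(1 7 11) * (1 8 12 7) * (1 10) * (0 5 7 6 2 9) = [5, 10, 9, 3, 4, 7, 2, 11, 12, 0, 1, 8, 6] = (0 5 7 11 8 12 6 2 9)(1 10)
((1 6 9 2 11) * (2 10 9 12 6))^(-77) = (1 2 11)(6 12)(9 10) = [0, 2, 11, 3, 4, 5, 12, 7, 8, 10, 9, 1, 6]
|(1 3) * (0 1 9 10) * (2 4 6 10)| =8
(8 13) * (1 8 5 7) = (1 8 13 5 7) = [0, 8, 2, 3, 4, 7, 6, 1, 13, 9, 10, 11, 12, 5]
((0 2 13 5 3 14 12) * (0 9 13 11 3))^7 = (0 13 12 3 2 5 9 14 11) = [13, 1, 5, 2, 4, 9, 6, 7, 8, 14, 10, 0, 3, 12, 11]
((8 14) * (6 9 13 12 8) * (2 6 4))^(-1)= (2 4 14 8 12 13 9 6)= [0, 1, 4, 3, 14, 5, 2, 7, 12, 6, 10, 11, 13, 9, 8]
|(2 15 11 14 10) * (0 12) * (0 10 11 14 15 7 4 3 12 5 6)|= 6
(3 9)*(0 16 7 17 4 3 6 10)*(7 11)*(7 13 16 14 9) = (0 14 9 6 10)(3 7 17 4)(11 13 16) = [14, 1, 2, 7, 3, 5, 10, 17, 8, 6, 0, 13, 12, 16, 9, 15, 11, 4]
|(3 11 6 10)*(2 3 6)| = |(2 3 11)(6 10)| = 6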